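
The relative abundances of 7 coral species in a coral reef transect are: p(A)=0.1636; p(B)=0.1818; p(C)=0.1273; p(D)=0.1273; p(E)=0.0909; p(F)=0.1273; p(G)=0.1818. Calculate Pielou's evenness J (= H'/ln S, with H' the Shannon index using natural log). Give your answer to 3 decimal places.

H' = −Σ pᵢ ln pᵢ = −((-0.29617) + (-0.30994) + (-0.26239) + (-0.26239) + (-0.21798) + (-0.26239) + (-0.30994)) = 1.92121 (working shown to 5 dp, full precision carried).
With S = 7 species, ln S = 1.94591, so J = 1.92121/1.94591 = 0.98730, i.e. 0.987 to 3 decimal places.

0.987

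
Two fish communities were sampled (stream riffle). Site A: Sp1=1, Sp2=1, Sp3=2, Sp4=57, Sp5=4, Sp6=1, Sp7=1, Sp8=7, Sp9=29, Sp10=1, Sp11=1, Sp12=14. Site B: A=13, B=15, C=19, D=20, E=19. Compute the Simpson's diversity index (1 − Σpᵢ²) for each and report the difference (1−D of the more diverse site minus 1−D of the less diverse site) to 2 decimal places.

Site A: N=119, proportions 0.0084, 0.0084, 0.0168, 0.479, 0.0336, 0.0084, 0.0084, 0.0588, 0.2437, 0.0084, 0.0084, 0.1176, giving 1−D = 0.6920 (working shown to 4 dp, full precision carried).
Site B: N=86, proportions 0.1512, 0.1744, 0.2209, 0.2326, 0.2209, giving 1−D = 0.7950.
Difference = |0.6920 − 0.7950| = 0.1030, i.e. 0.10 to 2 decimal places.

0.10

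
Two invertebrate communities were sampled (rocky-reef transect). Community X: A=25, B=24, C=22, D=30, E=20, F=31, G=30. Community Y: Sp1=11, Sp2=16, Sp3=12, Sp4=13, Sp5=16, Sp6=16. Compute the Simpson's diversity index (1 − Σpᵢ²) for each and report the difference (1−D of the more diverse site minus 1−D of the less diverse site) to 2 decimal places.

Community X: N=182, proportions 0.1374, 0.1319, 0.1209, 0.1648, 0.1099, 0.1703, 0.1648, giving 1−D = 0.8537 (working shown to 4 dp, full precision carried).
Community Y: N=84, proportions 0.131, 0.1905, 0.1429, 0.1548, 0.1905, 0.1905, giving 1−D = 0.8296.
Difference = |0.8537 − 0.8296| = 0.0241, i.e. 0.02 to 2 decimal places.

0.02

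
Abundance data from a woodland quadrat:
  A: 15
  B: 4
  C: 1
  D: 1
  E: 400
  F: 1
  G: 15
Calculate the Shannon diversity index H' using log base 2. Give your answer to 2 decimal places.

Total N = 15+4+1+1+400+1+15 = 437, so the proportions are 0.0343, 0.0092, 0.0023, 0.0023, 0.9153, 0.0023, 0.0343 (working shown to 4 dp, full precision carried).
Each pᵢ log₂ pᵢ term: 0.0343×(-4.8646)=-0.1670, 0.0092×(-6.7715)=-0.0620, 0.0023×(-8.7715)=-0.0201, 0.0023×(-8.7715)=-0.0201, 0.9153×(-0.1276)=-0.1168, 0.0023×(-8.7715)=-0.0201, 0.0343×(-4.8646)=-0.1670.
Sum = -0.5730, so H' = 0.57.

0.57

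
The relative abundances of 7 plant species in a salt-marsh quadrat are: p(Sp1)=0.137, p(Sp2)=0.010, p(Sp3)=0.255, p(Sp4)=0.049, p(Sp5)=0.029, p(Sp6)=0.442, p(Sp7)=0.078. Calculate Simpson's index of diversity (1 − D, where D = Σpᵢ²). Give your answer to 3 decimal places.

D = 0.137² + 0.01² + 0.255² + 0.049² + 0.029² + 0.442² + 0.078² = 0.01877 + 0.00010 + 0.06502 + 0.00240 + 0.00084 + 0.19536 + 0.00608 = 0.28858 (working shown to 5 dp, full precision carried).
So 1 − D = 0.71142, i.e. 0.711 to 3 decimal places.

0.711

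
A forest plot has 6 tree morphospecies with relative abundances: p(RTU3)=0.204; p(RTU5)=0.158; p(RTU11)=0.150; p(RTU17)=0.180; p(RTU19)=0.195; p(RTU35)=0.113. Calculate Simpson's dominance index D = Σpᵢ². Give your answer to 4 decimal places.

0.1723

D = 0.204² + 0.158² + 0.15² + 0.18² + 0.195² + 0.113² = 0.041616 + 0.024964 + 0.022500 + 0.032400 + 0.038025 + 0.012769 = 0.172274 (working shown to 6 dp, full precision carried).
To 4 decimal places, D = 0.1723.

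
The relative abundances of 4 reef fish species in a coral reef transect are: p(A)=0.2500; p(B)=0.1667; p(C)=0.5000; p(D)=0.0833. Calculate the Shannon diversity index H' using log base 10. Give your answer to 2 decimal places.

0.52

Each pᵢ log₁₀ pᵢ term (working shown to 4 dp, full precision carried): 0.25×(-0.6021)=-0.1505, 0.1667×(-0.7781)=-0.1297, 0.5×(-0.3010)=-0.1505, 0.0833×(-1.0794)=-0.0899.
Sum = -0.5206, so H' = 0.52.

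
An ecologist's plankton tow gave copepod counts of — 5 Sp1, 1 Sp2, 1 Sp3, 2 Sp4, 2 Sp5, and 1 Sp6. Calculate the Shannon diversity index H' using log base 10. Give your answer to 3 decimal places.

0.688

Total N = 5+1+1+2+2+1 = 12, so the proportions are 0.41667, 0.08333, 0.08333, 0.16667, 0.16667, 0.08333 (working shown to 5 dp, full precision carried).
Each pᵢ log₁₀ pᵢ term: 0.41667×(-0.38021)=-0.15842, 0.08333×(-1.07918)=-0.08993, 0.08333×(-1.07918)=-0.08993, 0.16667×(-0.77815)=-0.12969, 0.16667×(-0.77815)=-0.12969, 0.08333×(-1.07918)=-0.08993.
Sum = -0.68760, so H' = 0.688.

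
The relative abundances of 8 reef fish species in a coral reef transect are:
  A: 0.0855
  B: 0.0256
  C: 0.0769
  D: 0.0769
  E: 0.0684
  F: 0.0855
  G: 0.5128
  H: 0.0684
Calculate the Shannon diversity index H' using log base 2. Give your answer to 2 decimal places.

Each pᵢ log₂ pᵢ term (working shown to 4 dp, full precision carried): 0.0855×(-3.5479)=-0.3033, 0.0256×(-5.2877)=-0.1354, 0.0769×(-3.7009)=-0.2846, 0.0769×(-3.7009)=-0.2846, 0.0684×(-3.8699)=-0.2647, 0.0855×(-3.5479)=-0.3033, 0.5128×(-0.9635)=-0.4941, 0.0684×(-3.8699)=-0.2647.
Sum = -2.3348, so H' = 2.33.

2.33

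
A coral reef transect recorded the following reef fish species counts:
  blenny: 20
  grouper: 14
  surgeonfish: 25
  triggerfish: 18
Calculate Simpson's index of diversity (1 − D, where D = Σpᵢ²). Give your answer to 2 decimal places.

0.74

Total N = 20+14+25+18 = 77, so the proportions are 0.2597, 0.1818, 0.3247, 0.2338 (working shown to 4 dp, full precision carried).
D = 0.2597² + 0.1818² + 0.3247² + 0.2338² = 0.0675 + 0.0331 + 0.1054 + 0.0546 = 0.2606.
So 1 − D = 0.7394, i.e. 0.74 to 2 decimal places.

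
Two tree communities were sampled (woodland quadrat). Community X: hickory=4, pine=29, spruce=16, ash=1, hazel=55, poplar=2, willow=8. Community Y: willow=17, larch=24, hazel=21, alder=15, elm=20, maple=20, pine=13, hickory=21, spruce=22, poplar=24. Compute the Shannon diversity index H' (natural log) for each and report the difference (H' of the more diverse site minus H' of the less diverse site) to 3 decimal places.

Community X: N=115, proportions 0.03478, 0.25217, 0.13913, 0.0087, 0.47826, 0.01739, 0.06957, giving H' = 1.38856 (working shown to 5 dp, full precision carried).
Community Y: N=197, proportions 0.08629, 0.12183, 0.1066, 0.07614, 0.10152, 0.10152, 0.06599, 0.1066, 0.11168, 0.12183, giving H' = 2.28636.
Difference = |1.38856 − 2.28636| = 0.89780, i.e. 0.898 to 3 decimal places.

0.898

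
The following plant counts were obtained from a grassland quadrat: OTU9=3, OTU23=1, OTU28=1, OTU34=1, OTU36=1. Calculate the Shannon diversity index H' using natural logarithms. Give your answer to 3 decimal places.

Total N = 3+1+1+1+1 = 7, so the proportions are 0.42857, 0.14286, 0.14286, 0.14286, 0.14286 (working shown to 5 dp, full precision carried).
Each pᵢ ln pᵢ term: 0.42857×(-0.84730)=-0.36313, 0.14286×(-1.94591)=-0.27799, 0.14286×(-1.94591)=-0.27799, 0.14286×(-1.94591)=-0.27799, 0.14286×(-1.94591)=-0.27799.
Sum = -1.47508, so H' = 1.475.

1.475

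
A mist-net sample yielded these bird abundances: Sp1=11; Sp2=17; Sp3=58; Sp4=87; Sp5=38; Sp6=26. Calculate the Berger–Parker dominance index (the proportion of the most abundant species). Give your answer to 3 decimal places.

0.367

Total N = 11+17+58+87+38+26 = 237, so the proportions are 0.04641, 0.07173, 0.24473, 0.36709, 0.16034, 0.1097 (working shown to 5 dp, full precision carried).
The largest proportion is 0.36709, i.e. d = 0.367 to 3 decimal places.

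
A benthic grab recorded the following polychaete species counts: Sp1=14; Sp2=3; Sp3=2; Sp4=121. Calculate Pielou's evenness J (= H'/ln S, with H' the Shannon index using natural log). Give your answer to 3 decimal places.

Total N = 14+3+2+121 = 140, so the proportions are 0.1, 0.02143, 0.01429, 0.86429 (working shown to 5 dp, full precision carried).
H' = −Σ pᵢ ln pᵢ = −((-0.23026) + (-0.08235) + (-0.06069) + (-0.12606)) = 0.49936.
With S = 4 species, ln S = 1.38629, so J = 0.49936/1.38629 = 0.36021, i.e. 0.360 to 3 decimal places.

0.360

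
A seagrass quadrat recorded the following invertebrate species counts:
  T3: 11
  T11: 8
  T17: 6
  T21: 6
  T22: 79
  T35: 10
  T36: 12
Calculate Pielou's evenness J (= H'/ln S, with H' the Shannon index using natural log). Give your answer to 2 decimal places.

0.71

Total N = 11+8+6+6+79+10+12 = 132, so the proportions are 0.0833, 0.0606, 0.0455, 0.0455, 0.5985, 0.0758, 0.0909 (working shown to 4 dp, full precision carried).
H' = −Σ pᵢ ln pᵢ = −((-0.2071) + (-0.1699) + (-0.1405) + (-0.1405) + (-0.3072) + (-0.1955) + (-0.2180)) = 1.3787.
With S = 7 species, ln S = 1.9459, so J = 1.3787/1.9459 = 0.7085, i.e. 0.71 to 2 decimal places.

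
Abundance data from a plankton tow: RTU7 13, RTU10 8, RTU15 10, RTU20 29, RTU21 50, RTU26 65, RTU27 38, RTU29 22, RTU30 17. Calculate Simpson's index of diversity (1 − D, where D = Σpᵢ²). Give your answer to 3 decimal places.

0.841

Total N = 13+8+10+29+50+65+38+22+17 = 252, so the proportions are 0.05159, 0.03175, 0.03968, 0.11508, 0.19841, 0.25794, 0.15079, 0.0873, 0.06746 (working shown to 5 dp, full precision carried).
D = 0.05159² + 0.03175² + 0.03968² + 0.11508² + 0.19841² + 0.25794² + 0.15079² + 0.0873² + 0.06746² = 0.00266 + 0.00101 + 0.00157 + 0.01324 + 0.03937 + 0.06653 + 0.02274 + 0.00762 + 0.00455 = 0.15930.
So 1 − D = 0.84070, i.e. 0.841 to 3 decimal places.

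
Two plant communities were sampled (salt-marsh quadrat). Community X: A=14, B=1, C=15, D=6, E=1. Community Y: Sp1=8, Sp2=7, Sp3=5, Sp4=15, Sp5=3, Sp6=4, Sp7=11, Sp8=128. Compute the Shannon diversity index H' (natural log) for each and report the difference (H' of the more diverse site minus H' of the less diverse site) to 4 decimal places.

Community X: N=37, proportions 0.378378, 0.027027, 0.405405, 0.162162, 0.027027, giving H' = 1.223942 (working shown to 6 dp, full precision carried).
Community Y: N=181, proportions 0.044199, 0.038674, 0.027624, 0.082873, 0.016575, 0.022099, 0.060773, 0.707182, giving H' = 1.136604.
Difference = |1.223942 − 1.136604| = 0.087338, i.e. 0.0873 to 4 decimal places.

0.0873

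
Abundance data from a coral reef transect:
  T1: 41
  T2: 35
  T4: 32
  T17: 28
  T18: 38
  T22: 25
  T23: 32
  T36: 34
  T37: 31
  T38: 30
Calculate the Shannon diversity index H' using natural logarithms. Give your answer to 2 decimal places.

2.29

Total N = 41+35+32+28+38+25+32+34+31+30 = 326, so the proportions are 0.1258, 0.1074, 0.0982, 0.0859, 0.1166, 0.0767, 0.0982, 0.1043, 0.0951, 0.092 (working shown to 4 dp, full precision carried).
Each pᵢ ln pᵢ term: 0.1258×(-2.0733)=-0.2608, 0.1074×(-2.2315)=-0.2396, 0.0982×(-2.3212)=-0.2278, 0.0859×(-2.4547)=-0.2108, 0.1166×(-2.1493)=-0.2505, 0.0767×(-2.5680)=-0.1969, 0.0982×(-2.3212)=-0.2278, 0.1043×(-2.2605)=-0.2358, 0.0951×(-2.3529)=-0.2237, 0.092×(-2.3857)=-0.2195.
Sum = -2.2934, so H' = 2.29.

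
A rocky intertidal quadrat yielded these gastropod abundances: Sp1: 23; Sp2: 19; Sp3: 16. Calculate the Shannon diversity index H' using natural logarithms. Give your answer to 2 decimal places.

Total N = 23+19+16 = 58, so the proportions are 0.3966, 0.3276, 0.2759 (working shown to 4 dp, full precision carried).
Each pᵢ ln pᵢ term: 0.3966×(-0.9249)=-0.3668, 0.3276×(-1.1160)=-0.3656, 0.2759×(-1.2879)=-0.3553.
Sum = -1.0876, so H' = 1.09.

1.09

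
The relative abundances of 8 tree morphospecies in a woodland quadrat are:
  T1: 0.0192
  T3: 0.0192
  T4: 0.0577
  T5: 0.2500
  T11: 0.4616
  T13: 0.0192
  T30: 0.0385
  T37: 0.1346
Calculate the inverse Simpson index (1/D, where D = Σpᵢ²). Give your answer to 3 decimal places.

3.338

D = 0.0192² + 0.0192² + 0.0577² + 0.25² + 0.4616² + 0.0192² + 0.0385² + 0.1346² = 0.0003686 + 0.0003686 + 0.0033293 + 0.0625000 + 0.2130746 + 0.0003686 + 0.0014823 + 0.0181172 = 0.2996092 (working shown to 7 dp, full precision carried).
So 1/D = 3.33768, i.e. 3.338 to 3 decimal places.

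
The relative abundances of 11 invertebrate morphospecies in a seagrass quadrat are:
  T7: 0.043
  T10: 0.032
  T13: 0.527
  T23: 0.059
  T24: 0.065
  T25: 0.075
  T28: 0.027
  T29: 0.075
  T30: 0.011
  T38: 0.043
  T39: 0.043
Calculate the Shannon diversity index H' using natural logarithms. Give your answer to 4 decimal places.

1.7339

Each pᵢ ln pᵢ term (working shown to 6 dp, full precision carried): 0.043×(-3.146555)=-0.135302, 0.032×(-3.442019)=-0.110145, 0.527×(-0.640555)=-0.337572, 0.059×(-2.830218)=-0.166983, 0.065×(-2.733368)=-0.177669, 0.075×(-2.590267)=-0.194270, 0.027×(-3.611918)=-0.097522, 0.075×(-2.590267)=-0.194270, 0.011×(-4.509860)=-0.049608, 0.043×(-3.146555)=-0.135302, 0.043×(-3.146555)=-0.135302.
Sum = -1.733945, so H' = 1.7339.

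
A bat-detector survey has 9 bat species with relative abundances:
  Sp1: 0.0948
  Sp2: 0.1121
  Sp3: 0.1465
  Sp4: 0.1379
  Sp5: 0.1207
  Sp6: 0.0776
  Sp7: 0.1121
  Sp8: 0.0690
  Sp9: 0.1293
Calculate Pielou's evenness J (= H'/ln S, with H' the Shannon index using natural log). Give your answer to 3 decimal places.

0.988

H' = −Σ pᵢ ln pᵢ = −((-0.22335) + (-0.24532) + (-0.28139) + (-0.27321) + (-0.25521) + (-0.19836) + (-0.24532) + (-0.18448) + (-0.26450)) = 2.17113 (working shown to 5 dp, full precision carried).
With S = 9 species, ln S = 2.19722, so J = 2.17113/2.19722 = 0.98812, i.e. 0.988 to 3 decimal places.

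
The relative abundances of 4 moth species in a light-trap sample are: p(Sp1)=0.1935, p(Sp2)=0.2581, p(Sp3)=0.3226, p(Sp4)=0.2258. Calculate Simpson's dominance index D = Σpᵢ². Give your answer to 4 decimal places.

0.2591

D = 0.1935² + 0.2581² + 0.3226² + 0.2258² = 0.037442 + 0.066616 + 0.104071 + 0.050986 = 0.259114 (working shown to 6 dp, full precision carried).
To 4 decimal places, D = 0.2591.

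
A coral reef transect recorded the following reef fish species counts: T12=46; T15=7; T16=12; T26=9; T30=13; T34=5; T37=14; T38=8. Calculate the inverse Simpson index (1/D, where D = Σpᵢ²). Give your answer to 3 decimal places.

4.570

Total N = 46+7+12+9+13+5+14+8 = 114, so the proportions are 0.4035088, 0.0614035, 0.1052632, 0.0789474, 0.1140351, 0.0438596, 0.122807, 0.0701754 (working shown to 7 dp, full precision carried).
D = 0.4035088² + 0.0614035² + 0.1052632² + 0.0789474² + 0.1140351² + 0.0438596² + 0.122807² + 0.0701754² = 0.1628193 + 0.0037704 + 0.0110803 + 0.0062327 + 0.0130040 + 0.0019237 + 0.0150816 + 0.0049246 = 0.2188366.
So 1/D = 4.56962, i.e. 4.570 to 3 decimal places.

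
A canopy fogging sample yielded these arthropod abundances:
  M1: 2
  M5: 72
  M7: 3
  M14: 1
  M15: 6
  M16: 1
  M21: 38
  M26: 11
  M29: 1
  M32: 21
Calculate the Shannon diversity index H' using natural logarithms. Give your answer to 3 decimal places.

1.512

Total N = 2+72+3+1+6+1+38+11+1+21 = 156, so the proportions are 0.01282, 0.46154, 0.01923, 0.00641, 0.03846, 0.00641, 0.24359, 0.07051, 0.00641, 0.13462 (working shown to 5 dp, full precision carried).
Each pᵢ ln pᵢ term: 0.01282×(-4.35671)=-0.05586, 0.46154×(-0.77319)=-0.35686, 0.01923×(-3.95124)=-0.07599, 0.00641×(-5.04986)=-0.03237, 0.03846×(-3.25810)=-0.12531, 0.00641×(-5.04986)=-0.03237, 0.24359×(-1.41227)=-0.34401, 0.07051×(-2.65196)=-0.18700, 0.00641×(-5.04986)=-0.03237, 0.13462×(-2.00533)=-0.26995.
Sum = -1.51208, so H' = 1.512.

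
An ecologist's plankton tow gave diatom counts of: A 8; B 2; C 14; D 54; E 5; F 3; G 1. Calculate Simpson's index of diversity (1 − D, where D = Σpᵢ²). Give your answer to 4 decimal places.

0.5752

Total N = 8+2+14+54+5+3+1 = 87, so the proportions are 0.091954, 0.022989, 0.16092, 0.62069, 0.057471, 0.034483, 0.011494 (working shown to 6 dp, full precision carried).
D = 0.091954² + 0.022989² + 0.16092² + 0.62069² + 0.057471² + 0.034483² + 0.011494² = 0.008456 + 0.000528 + 0.025895 + 0.385256 + 0.003303 + 0.001189 + 0.000132 = 0.424759.
So 1 − D = 0.575241, i.e. 0.5752 to 4 decimal places.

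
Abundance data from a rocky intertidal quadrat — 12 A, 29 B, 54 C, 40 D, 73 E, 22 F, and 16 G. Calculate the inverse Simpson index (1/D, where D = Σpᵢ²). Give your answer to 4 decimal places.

5.2304

Total N = 12+29+54+40+73+22+16 = 246, so the proportions are 0.04878049, 0.11788618, 0.2195122, 0.16260163, 0.29674797, 0.08943089, 0.06504065 (working shown to 8 dp, full precision carried).
D = 0.04878049² + 0.11788618² + 0.2195122² + 0.16260163² + 0.29674797² + 0.08943089² + 0.06504065² = 0.00237954 + 0.01389715 + 0.04818560 + 0.02643929 + 0.08805936 + 0.00799788 + 0.00423029 = 0.19118911.
So 1/D = 5.230424, i.e. 5.2304 to 4 decimal places.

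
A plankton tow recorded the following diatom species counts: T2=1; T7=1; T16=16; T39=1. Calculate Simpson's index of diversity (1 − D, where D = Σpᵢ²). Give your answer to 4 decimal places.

0.2825

Total N = 1+1+16+1 = 19, so the proportions are 0.052632, 0.052632, 0.842105, 0.052632 (working shown to 6 dp, full precision carried).
D = 0.052632² + 0.052632² + 0.842105² + 0.052632² = 0.002770 + 0.002770 + 0.709141 + 0.002770 = 0.717452.
So 1 − D = 0.282548, i.e. 0.2825 to 4 decimal places.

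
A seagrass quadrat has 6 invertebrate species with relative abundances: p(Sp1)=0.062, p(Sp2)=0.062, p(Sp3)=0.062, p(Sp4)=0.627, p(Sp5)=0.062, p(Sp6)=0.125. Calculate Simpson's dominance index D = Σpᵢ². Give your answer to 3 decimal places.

D = 0.062² + 0.062² + 0.062² + 0.627² + 0.062² + 0.125² = 0.00384 + 0.00384 + 0.00384 + 0.39313 + 0.00384 + 0.01562 = 0.42413 (working shown to 5 dp, full precision carried).
To 3 decimal places, D = 0.424.

0.424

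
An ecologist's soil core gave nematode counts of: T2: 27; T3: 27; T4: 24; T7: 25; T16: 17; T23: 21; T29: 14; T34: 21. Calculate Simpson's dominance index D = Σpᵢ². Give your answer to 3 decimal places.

0.130

Total N = 27+27+24+25+17+21+14+21 = 176, so the proportions are 0.15341, 0.15341, 0.13636, 0.14205, 0.09659, 0.11932, 0.07955, 0.11932 (working shown to 5 dp, full precision carried).
D = 0.15341² + 0.15341² + 0.13636² + 0.14205² + 0.09659² + 0.11932² + 0.07955² + 0.11932² = 0.02353 + 0.02353 + 0.01860 + 0.02018 + 0.00933 + 0.01424 + 0.00633 + 0.01424 = 0.12997.
To 3 decimal places, D = 0.130.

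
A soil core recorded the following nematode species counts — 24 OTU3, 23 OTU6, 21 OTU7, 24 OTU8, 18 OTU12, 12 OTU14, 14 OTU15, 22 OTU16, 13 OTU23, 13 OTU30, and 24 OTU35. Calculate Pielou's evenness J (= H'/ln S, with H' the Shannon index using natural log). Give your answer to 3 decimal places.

0.986

Total N = 24+23+21+24+18+12+14+22+13+13+24 = 208, so the proportions are 0.11538, 0.11058, 0.10096, 0.11538, 0.08654, 0.05769, 0.06731, 0.10577, 0.0625, 0.0625, 0.11538 (working shown to 5 dp, full precision carried).
H' = −Σ pᵢ ln pᵢ = −((-0.24917) + (-0.24350) + (-0.23151) + (-0.24917) + (-0.21177) + (-0.16457) + (-0.18163) + (-0.23761) + (-0.17329) + (-0.17329) + (-0.24917)) = 2.36468.
With S = 11 species, ln S = 2.39790, so J = 2.36468/2.39790 = 0.98615, i.e. 0.986 to 3 decimal places.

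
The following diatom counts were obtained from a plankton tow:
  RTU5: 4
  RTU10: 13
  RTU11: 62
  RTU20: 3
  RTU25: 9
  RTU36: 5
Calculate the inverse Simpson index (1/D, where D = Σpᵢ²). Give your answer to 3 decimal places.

2.224

Total N = 4+13+62+3+9+5 = 96, so the proportions are 0.041667, 0.135417, 0.645833, 0.03125, 0.09375, 0.052083 (working shown to 6 dp, full precision carried).
D = 0.041667² + 0.135417² + 0.645833² + 0.03125² + 0.09375² + 0.052083² = 0.001736 + 0.018338 + 0.417101 + 0.000977 + 0.008789 + 0.002713 = 0.449653.
So 1/D = 2.22394, i.e. 2.224 to 3 decimal places.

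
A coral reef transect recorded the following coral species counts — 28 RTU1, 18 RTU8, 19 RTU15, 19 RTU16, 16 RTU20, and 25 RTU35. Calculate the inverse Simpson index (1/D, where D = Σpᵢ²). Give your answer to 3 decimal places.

Total N = 28+18+19+19+16+25 = 125, so the proportions are 0.224, 0.144, 0.152, 0.152, 0.128, 0.2 (working shown to 7 dp, full precision carried).
D = 0.224² + 0.144² + 0.152² + 0.152² + 0.128² + 0.2² = 0.0501760 + 0.0207360 + 0.0231040 + 0.0231040 + 0.0163840 + 0.0400000 = 0.1735040.
So 1/D = 5.76356, i.e. 5.764 to 3 decimal places.

5.764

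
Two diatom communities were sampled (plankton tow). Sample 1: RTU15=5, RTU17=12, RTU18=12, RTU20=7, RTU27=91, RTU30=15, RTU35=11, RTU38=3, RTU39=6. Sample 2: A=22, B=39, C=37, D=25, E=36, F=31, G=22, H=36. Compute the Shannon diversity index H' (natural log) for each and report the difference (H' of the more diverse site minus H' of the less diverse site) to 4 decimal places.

0.5045

Sample 1: N=162, proportions 0.030864, 0.074074, 0.074074, 0.04321, 0.561728, 0.092593, 0.067901, 0.018519, 0.037037, giving H' = 1.551556 (working shown to 6 dp, full precision carried).
Sample 2: N=248, proportions 0.08871, 0.157258, 0.149194, 0.100806, 0.145161, 0.125, 0.08871, 0.145161, giving H' = 2.056059.
Difference = |1.551556 − 2.056059| = 0.504503, i.e. 0.5045 to 4 decimal places.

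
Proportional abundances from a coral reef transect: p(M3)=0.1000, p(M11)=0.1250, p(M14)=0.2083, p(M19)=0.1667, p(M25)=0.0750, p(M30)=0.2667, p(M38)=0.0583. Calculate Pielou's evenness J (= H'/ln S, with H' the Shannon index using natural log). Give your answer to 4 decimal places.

H' = −Σ pᵢ ln pᵢ = −((-0.230259) + (-0.259930) + (-0.326776) + (-0.298653) + (-0.194270) + (-0.352479) + (-0.165698)) = 1.828064 (working shown to 6 dp, full precision carried).
With S = 7 species, ln S = 1.945910, so J = 1.828064/1.945910 = 0.939439, i.e. 0.9394 to 4 decimal places.

0.9394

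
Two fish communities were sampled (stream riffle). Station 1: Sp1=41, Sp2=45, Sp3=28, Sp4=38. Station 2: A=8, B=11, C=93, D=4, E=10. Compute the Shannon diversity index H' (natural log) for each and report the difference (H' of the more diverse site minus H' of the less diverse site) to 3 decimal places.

0.449

Station 1: N=152, proportions 0.26974, 0.29605, 0.18421, 0.25, giving H' = 1.37200 (working shown to 5 dp, full precision carried).
Station 2: N=126, proportions 0.06349, 0.0873, 0.7381, 0.03175, 0.07937, giving H' = 0.92267.
Difference = |1.37200 − 0.92267| = 0.44933, i.e. 0.449 to 3 decimal places.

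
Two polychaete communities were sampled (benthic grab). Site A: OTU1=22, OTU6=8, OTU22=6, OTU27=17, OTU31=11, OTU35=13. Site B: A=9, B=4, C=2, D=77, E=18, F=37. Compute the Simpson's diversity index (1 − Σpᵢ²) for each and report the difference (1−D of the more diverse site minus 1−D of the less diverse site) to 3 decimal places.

0.161

Site A: N=77, proportions 0.285714, 0.103896, 0.077922, 0.220779, 0.142857, 0.168831, giving 1−D = 0.803846 (working shown to 6 dp, full precision carried).
Site B: N=147, proportions 0.061224, 0.027211, 0.013605, 0.52381, 0.122449, 0.251701, giving 1−D = 0.642603.
Difference = |0.803846 − 0.642603| = 0.161243, i.e. 0.161 to 3 decimal places.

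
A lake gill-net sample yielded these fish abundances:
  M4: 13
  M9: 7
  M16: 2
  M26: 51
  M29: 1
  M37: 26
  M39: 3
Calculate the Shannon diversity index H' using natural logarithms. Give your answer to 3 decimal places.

1.364

Total N = 13+7+2+51+1+26+3 = 103, so the proportions are 0.12621, 0.06796, 0.01942, 0.49515, 0.00971, 0.25243, 0.02913 (working shown to 5 dp, full precision carried).
Each pᵢ ln pᵢ term: 0.12621×(-2.06978)=-0.26123, 0.06796×(-2.68882)=-0.18274, 0.01942×(-3.94158)=-0.07654, 0.49515×(-0.70290)=-0.34804, 0.00971×(-4.63473)=-0.04500, 0.25243×(-1.37663)=-0.34750, 0.02913×(-3.53612)=-0.10299.
Sum = -1.36404, so H' = 1.364.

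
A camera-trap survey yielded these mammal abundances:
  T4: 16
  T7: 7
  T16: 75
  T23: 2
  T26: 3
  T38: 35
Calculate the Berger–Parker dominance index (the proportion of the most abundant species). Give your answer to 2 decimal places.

0.54

Total N = 16+7+75+2+3+35 = 138, so the proportions are 0.1159, 0.0507, 0.5435, 0.0145, 0.0217, 0.2536 (working shown to 4 dp, full precision carried).
The largest proportion is 0.5435, i.e. d = 0.54 to 2 decimal places.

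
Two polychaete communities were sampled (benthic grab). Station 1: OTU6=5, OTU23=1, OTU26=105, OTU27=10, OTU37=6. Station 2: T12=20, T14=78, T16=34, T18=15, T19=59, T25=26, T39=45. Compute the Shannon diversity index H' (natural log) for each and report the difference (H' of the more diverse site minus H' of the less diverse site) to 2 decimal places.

Station 1: N=127, proportions 0.0394, 0.0079, 0.8268, 0.0787, 0.0472, giving H' = 0.6671 (working shown to 4 dp, full precision carried).
Station 2: N=277, proportions 0.0722, 0.2816, 0.1227, 0.0542, 0.213, 0.0939, 0.1625, giving H' = 1.8087.
Difference = |0.6671 − 1.8087| = 1.1416, i.e. 1.14 to 2 decimal places.

1.14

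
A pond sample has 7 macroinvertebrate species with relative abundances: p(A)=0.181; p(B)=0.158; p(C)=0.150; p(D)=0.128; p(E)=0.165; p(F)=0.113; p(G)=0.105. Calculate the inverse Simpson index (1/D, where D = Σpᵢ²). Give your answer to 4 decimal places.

D = 0.181² + 0.158² + 0.15² + 0.128² + 0.165² + 0.113² + 0.105² = 0.03276100 + 0.02496400 + 0.02250000 + 0.01638400 + 0.02722500 + 0.01276900 + 0.01102500 = 0.14762800 (working shown to 8 dp, full precision carried).
So 1/D = 6.773783, i.e. 6.7738 to 4 decimal places.

6.7738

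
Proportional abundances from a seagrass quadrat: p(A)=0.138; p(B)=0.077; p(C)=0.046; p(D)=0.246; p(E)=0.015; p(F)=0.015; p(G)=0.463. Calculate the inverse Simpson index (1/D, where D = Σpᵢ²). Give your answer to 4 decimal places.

3.3066

D = 0.138² + 0.077² + 0.046² + 0.246² + 0.015² + 0.015² + 0.463² = 0.01904400 + 0.00592900 + 0.00211600 + 0.06051600 + 0.00022500 + 0.00022500 + 0.21436900 = 0.30242400 (working shown to 8 dp, full precision carried).
So 1/D = 3.306616, i.e. 3.3066 to 4 decimal places.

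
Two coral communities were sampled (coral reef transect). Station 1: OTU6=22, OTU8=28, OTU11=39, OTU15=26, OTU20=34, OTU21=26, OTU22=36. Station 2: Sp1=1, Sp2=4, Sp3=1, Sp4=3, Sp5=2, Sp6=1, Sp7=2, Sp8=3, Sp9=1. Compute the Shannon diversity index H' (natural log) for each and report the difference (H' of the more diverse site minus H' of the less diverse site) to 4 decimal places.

Station 1: N=211, proportions 0.104265, 0.132701, 0.184834, 0.123223, 0.161137, 0.123223, 0.170616, giving H' = 1.927652 (working shown to 6 dp, full precision carried).
Station 2: N=18, proportions 0.055556, 0.222222, 0.055556, 0.166667, 0.111111, 0.055556, 0.111111, 0.166667, 0.055556, giving H' = 2.062070.
Difference = |1.927652 − 2.062070| = 0.134418, i.e. 0.1344 to 4 decimal places.

0.1344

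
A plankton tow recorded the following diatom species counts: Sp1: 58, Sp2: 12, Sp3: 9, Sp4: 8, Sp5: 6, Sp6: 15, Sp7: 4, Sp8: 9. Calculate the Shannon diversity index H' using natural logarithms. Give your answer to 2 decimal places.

Total N = 58+12+9+8+6+15+4+9 = 121, so the proportions are 0.4793, 0.0992, 0.0744, 0.0661, 0.0496, 0.124, 0.0331, 0.0744 (working shown to 4 dp, full precision carried).
Each pᵢ ln pᵢ term: 0.4793×(-0.7353)=-0.3525, 0.0992×(-2.3109)=-0.2292, 0.0744×(-2.5986)=-0.1933, 0.0661×(-2.7163)=-0.1796, 0.0496×(-3.0040)=-0.1490, 0.124×(-2.0877)=-0.2588, 0.0331×(-3.4095)=-0.1127, 0.0744×(-2.5986)=-0.1933.
Sum = -1.6683, so H' = 1.67.

1.67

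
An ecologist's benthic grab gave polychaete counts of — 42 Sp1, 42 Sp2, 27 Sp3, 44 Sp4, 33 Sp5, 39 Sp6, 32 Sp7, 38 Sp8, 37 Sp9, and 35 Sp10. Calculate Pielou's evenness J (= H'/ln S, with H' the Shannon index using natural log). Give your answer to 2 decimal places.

1.00

Total N = 42+42+27+44+33+39+32+38+37+35 = 369, so the proportions are 0.1138, 0.1138, 0.0732, 0.1192, 0.0894, 0.1057, 0.0867, 0.103, 0.1003, 0.0949 (working shown to 4 dp, full precision carried).
H' = −Σ pᵢ ln pᵢ = −((-0.2473) + (-0.2473) + (-0.1913) + (-0.2536) + (-0.2159) + (-0.2375) + (-0.2120) + (-0.2341) + (-0.2306) + (-0.2234)) = 2.2932.
With S = 10 species, ln S = 2.3026, so J = 2.2932/2.3026 = 0.9959, i.e. 1.00 to 2 decimal places.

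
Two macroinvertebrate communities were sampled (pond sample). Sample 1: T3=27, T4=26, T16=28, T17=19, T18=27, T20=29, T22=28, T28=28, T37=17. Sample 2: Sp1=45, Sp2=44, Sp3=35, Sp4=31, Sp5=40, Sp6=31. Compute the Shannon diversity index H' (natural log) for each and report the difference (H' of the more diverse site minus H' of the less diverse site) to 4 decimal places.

0.4030

Sample 1: N=229, proportions 0.117904, 0.113537, 0.122271, 0.082969, 0.117904, 0.126638, 0.122271, 0.122271, 0.074236, giving H' = 2.183279 (working shown to 6 dp, full precision carried).
Sample 2: N=226, proportions 0.199115, 0.19469, 0.154867, 0.137168, 0.176991, 0.137168, giving H' = 1.780253.
Difference = |2.183279 − 1.780253| = 0.403026, i.e. 0.4030 to 4 decimal places.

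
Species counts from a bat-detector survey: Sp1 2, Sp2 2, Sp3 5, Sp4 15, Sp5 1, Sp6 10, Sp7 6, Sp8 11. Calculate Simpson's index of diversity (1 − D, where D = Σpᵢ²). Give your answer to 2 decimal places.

0.81

Total N = 2+2+5+15+1+10+6+11 = 52, so the proportions are 0.0385, 0.0385, 0.0962, 0.2885, 0.0192, 0.1923, 0.1154, 0.2115 (working shown to 4 dp, full precision carried).
D = 0.0385² + 0.0385² + 0.0962² + 0.2885² + 0.0192² + 0.1923² + 0.1154² + 0.2115² = 0.0015 + 0.0015 + 0.0092 + 0.0832 + 0.0004 + 0.0370 + 0.0133 + 0.0447 = 0.1908.
So 1 − D = 0.8092, i.e. 0.81 to 2 decimal places.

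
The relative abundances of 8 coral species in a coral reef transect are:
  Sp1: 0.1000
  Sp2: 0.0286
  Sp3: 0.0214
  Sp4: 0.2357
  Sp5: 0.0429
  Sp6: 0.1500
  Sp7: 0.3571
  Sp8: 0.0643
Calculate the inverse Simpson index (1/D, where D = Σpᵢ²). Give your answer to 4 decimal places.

4.4878

D = 0.1² + 0.0286² + 0.0214² + 0.2357² + 0.0429² + 0.15² + 0.3571² + 0.0643² = 0.01000000 + 0.00081796 + 0.00045796 + 0.05555449 + 0.00184041 + 0.02250000 + 0.12752041 + 0.00413449 = 0.22282572 (working shown to 8 dp, full precision carried).
So 1/D = 4.487812, i.e. 4.4878 to 4 decimal places.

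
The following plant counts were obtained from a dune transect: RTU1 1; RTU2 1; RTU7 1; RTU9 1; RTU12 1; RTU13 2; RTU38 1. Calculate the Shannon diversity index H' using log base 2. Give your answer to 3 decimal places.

Total N = 1+1+1+1+1+2+1 = 8, so the proportions are 0.125, 0.125, 0.125, 0.125, 0.125, 0.25, 0.125 (working shown to 5 dp, full precision carried).
Each pᵢ log₂ pᵢ term: 0.125×(-3.00000)=-0.37500, 0.125×(-3.00000)=-0.37500, 0.125×(-3.00000)=-0.37500, 0.125×(-3.00000)=-0.37500, 0.125×(-3.00000)=-0.37500, 0.25×(-2.00000)=-0.50000, 0.125×(-3.00000)=-0.37500.
Sum = -2.75000, so H' = 2.750.

2.750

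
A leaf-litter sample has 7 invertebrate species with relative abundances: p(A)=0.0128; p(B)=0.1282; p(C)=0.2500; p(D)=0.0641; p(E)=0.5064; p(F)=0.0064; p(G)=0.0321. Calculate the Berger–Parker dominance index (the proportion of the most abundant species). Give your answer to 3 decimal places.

0.506

The largest proportion is 0.5064, i.e. d = 0.506 to 3 decimal places.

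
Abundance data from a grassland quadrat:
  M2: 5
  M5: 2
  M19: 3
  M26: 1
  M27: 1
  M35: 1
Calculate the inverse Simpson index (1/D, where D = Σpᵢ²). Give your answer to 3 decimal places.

4.122

Total N = 5+2+3+1+1+1 = 13, so the proportions are 0.3846154, 0.1538462, 0.2307692, 0.0769231, 0.0769231, 0.0769231 (working shown to 7 dp, full precision carried).
D = 0.3846154² + 0.1538462² + 0.2307692² + 0.0769231² + 0.0769231² + 0.0769231² = 0.1479290 + 0.0236686 + 0.0532544 + 0.0059172 + 0.0059172 + 0.0059172 = 0.2426036.
So 1/D = 4.12195, i.e. 4.122 to 3 decimal places.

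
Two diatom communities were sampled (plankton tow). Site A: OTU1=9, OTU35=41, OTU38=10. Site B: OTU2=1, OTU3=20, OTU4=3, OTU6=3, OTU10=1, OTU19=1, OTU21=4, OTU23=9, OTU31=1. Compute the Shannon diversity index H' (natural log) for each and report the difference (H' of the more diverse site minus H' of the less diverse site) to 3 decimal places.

Site A: N=60, proportions 0.15, 0.68333, 0.16667, giving H' = 0.84339 (working shown to 5 dp, full precision carried).
Site B: N=43, proportions 0.02326, 0.46512, 0.06977, 0.06977, 0.02326, 0.02326, 0.09302, 0.2093, 0.02326, giving H' = 1.62570.
Difference = |0.84339 − 1.62570| = 0.78231, i.e. 0.782 to 3 decimal places.

0.782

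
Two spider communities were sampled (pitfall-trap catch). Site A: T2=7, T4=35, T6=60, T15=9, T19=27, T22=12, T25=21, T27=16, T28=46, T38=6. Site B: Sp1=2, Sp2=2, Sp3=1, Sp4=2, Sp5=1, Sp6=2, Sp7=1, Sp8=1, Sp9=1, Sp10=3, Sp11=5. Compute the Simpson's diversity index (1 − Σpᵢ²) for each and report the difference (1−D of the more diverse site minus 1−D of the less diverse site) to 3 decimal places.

Site A: N=239, proportions 0.02929, 0.14644, 0.25105, 0.03766, 0.11297, 0.05021, 0.08787, 0.06695, 0.19247, 0.0251, giving 1−D = 0.84809 (working shown to 5 dp, full precision carried).
Site B: N=21, proportions 0.09524, 0.09524, 0.04762, 0.09524, 0.04762, 0.09524, 0.04762, 0.04762, 0.04762, 0.14286, 0.2381, giving 1−D = 0.87528.
Difference = |0.84809 − 0.87528| = 0.02719, i.e. 0.027 to 3 decimal places.

0.027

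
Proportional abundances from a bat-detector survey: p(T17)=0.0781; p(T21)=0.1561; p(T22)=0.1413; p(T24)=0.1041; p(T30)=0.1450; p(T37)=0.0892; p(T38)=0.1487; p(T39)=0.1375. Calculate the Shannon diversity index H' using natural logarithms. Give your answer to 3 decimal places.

2.053

Each pᵢ ln pᵢ term (working shown to 5 dp, full precision carried): 0.0781×(-2.54977)=-0.19914, 0.1561×(-1.85726)=-0.28992, 0.1413×(-1.95687)=-0.27651, 0.1041×(-2.26240)=-0.23552, 0.145×(-1.93102)=-0.28000, 0.0892×(-2.41687)=-0.21559, 0.1487×(-1.90582)=-0.28340, 0.1375×(-1.98413)=-0.27282.
Sum = -2.05287, so H' = 2.053.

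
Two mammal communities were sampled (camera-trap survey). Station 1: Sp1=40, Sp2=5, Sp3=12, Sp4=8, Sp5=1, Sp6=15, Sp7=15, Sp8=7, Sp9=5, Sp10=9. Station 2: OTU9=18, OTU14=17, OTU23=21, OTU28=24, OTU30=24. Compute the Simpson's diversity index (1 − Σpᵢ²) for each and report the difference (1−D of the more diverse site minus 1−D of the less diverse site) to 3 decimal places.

Station 1: N=117, proportions 0.34188, 0.042735, 0.102564, 0.068376, 0.008547, 0.128205, 0.128205, 0.059829, 0.042735, 0.076923, giving 1−D = 0.821828 (working shown to 6 dp, full precision carried).
Station 2: N=104, proportions 0.173077, 0.163462, 0.201923, 0.230769, 0.230769, giving 1−D = 0.796043.
Difference = |0.821828 − 0.796043| = 0.025785, i.e. 0.026 to 3 decimal places.

0.026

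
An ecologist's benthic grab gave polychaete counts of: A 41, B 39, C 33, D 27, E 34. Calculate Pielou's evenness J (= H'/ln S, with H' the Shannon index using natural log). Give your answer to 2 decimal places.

Total N = 41+39+33+27+34 = 174, so the proportions are 0.2356, 0.2241, 0.1897, 0.1552, 0.1954 (working shown to 4 dp, full precision carried).
H' = −Σ pᵢ ln pᵢ = −((-0.3406) + (-0.3352) + (-0.3153) + (-0.2891) + (-0.3190)) = 1.5993.
With S = 5 species, ln S = 1.6094, so J = 1.5993/1.6094 = 0.9937, i.e. 0.99 to 2 decimal places.

0.99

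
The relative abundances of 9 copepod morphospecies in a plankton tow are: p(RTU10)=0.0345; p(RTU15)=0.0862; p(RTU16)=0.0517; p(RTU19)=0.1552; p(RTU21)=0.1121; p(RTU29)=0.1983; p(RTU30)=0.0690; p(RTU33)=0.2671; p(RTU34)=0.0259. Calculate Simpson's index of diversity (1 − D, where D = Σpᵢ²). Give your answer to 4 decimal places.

D = 0.0345² + 0.0862² + 0.0517² + 0.1552² + 0.1121² + 0.1983² + 0.069² + 0.2671² + 0.0259² = 0.001190 + 0.007430 + 0.002673 + 0.024087 + 0.012566 + 0.039323 + 0.004761 + 0.071342 + 0.000671 = 0.164044 (working shown to 6 dp, full precision carried).
So 1 − D = 0.835956, i.e. 0.8360 to 4 decimal places.

0.8360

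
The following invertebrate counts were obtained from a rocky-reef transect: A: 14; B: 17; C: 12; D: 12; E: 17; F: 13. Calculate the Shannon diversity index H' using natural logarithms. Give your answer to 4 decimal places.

Total N = 14+17+12+12+17+13 = 85, so the proportions are 0.164706, 0.2, 0.141176, 0.141176, 0.2, 0.152941 (working shown to 6 dp, full precision carried).
Each pᵢ ln pᵢ term: 0.164706×(-1.803594)=-0.297063, 0.2×(-1.609438)=-0.321888, 0.141176×(-1.957745)=-0.276387, 0.141176×(-1.957745)=-0.276387, 0.2×(-1.609438)=-0.321888, 0.152941×(-1.877702)=-0.287178.
Sum = -1.780791, so H' = 1.7808.

1.7808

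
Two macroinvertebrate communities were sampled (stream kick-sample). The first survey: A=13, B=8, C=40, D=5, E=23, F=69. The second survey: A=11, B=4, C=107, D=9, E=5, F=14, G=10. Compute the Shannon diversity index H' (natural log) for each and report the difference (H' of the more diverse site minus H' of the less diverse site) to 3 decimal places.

The first survey: N=158, proportions 0.08228, 0.05063, 0.25316, 0.03165, 0.14557, 0.43671, giving H' = 1.45594 (working shown to 5 dp, full precision carried).
The second survey: N=160, proportions 0.06875, 0.025, 0.66875, 0.05625, 0.03125, 0.0875, 0.0625, giving H' = 1.20199.
Difference = |1.45594 − 1.20199| = 0.25395, i.e. 0.254 to 3 decimal places.

0.254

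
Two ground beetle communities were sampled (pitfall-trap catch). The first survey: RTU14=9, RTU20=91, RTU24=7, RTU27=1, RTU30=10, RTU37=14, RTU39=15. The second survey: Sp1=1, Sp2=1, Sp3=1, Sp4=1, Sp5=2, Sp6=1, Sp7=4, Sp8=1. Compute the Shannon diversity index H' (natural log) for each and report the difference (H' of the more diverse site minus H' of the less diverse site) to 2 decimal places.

The first survey: N=147, proportions 0.0612, 0.619, 0.0476, 0.0068, 0.068, 0.0952, 0.102, giving H' = 1.2865 (working shown to 4 dp, full precision carried).
The second survey: N=12, proportions 0.0833, 0.0833, 0.0833, 0.0833, 0.1667, 0.0833, 0.3333, 0.0833, giving H' = 1.9073.
Difference = |1.2865 − 1.9073| = 0.6208, i.e. 0.62 to 2 decimal places.

0.62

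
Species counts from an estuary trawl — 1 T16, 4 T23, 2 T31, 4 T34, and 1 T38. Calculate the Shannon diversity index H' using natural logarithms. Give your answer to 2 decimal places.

Total N = 1+4+2+4+1 = 12, so the proportions are 0.0833, 0.3333, 0.1667, 0.3333, 0.0833 (working shown to 4 dp, full precision carried).
Each pᵢ ln pᵢ term: 0.0833×(-2.4849)=-0.2071, 0.3333×(-1.0986)=-0.3662, 0.1667×(-1.7918)=-0.2986, 0.3333×(-1.0986)=-0.3662, 0.0833×(-2.4849)=-0.2071.
Sum = -1.4452, so H' = 1.45.

1.45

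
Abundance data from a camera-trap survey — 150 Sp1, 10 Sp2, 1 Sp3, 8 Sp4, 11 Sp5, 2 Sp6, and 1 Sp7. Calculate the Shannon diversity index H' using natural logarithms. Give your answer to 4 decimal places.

0.7340

Total N = 150+10+1+8+11+2+1 = 183, so the proportions are 0.819672, 0.054645, 0.005464, 0.043716, 0.060109, 0.010929, 0.005464 (working shown to 6 dp, full precision carried).
Each pᵢ ln pᵢ term: 0.819672×(-0.198851)=-0.162993, 0.054645×(-2.906901)=-0.158847, 0.005464×(-5.209486)=-0.028467, 0.043716×(-3.130045)=-0.136833, 0.060109×(-2.811591)=-0.169003, 0.010929×(-4.516339)=-0.049359, 0.005464×(-5.209486)=-0.028467.
Sum = -0.733968, so H' = 0.7340.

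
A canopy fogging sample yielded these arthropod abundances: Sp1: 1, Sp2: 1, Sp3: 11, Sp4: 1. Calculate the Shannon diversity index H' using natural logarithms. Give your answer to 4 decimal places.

0.7550

Total N = 1+1+11+1 = 14, so the proportions are 0.071429, 0.071429, 0.785714, 0.071429 (working shown to 6 dp, full precision carried).
Each pᵢ ln pᵢ term: 0.071429×(-2.639057)=-0.188504, 0.071429×(-2.639057)=-0.188504, 0.785714×(-0.241162)=-0.189484, 0.071429×(-2.639057)=-0.188504.
Sum = -0.754997, so H' = 0.7550.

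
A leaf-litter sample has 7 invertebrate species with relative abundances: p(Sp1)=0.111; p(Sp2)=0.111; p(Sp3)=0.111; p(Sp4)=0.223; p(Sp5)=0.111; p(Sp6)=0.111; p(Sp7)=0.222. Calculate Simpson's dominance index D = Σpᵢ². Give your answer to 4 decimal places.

D = 0.111² + 0.111² + 0.111² + 0.223² + 0.111² + 0.111² + 0.222² = 0.012321 + 0.012321 + 0.012321 + 0.049729 + 0.012321 + 0.012321 + 0.049284 = 0.160618 (working shown to 6 dp, full precision carried).
To 4 decimal places, D = 0.1606.

0.1606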